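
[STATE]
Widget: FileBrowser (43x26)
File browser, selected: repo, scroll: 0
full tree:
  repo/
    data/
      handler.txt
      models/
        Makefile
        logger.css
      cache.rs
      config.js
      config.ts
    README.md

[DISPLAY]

> [-] repo/                                
    [+] data/                              
    README.md                              
                                           
                                           
                                           
                                           
                                           
                                           
                                           
                                           
                                           
                                           
                                           
                                           
                                           
                                           
                                           
                                           
                                           
                                           
                                           
                                           
                                           
                                           
                                           


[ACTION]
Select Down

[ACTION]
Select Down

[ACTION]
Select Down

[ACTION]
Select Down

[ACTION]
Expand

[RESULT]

  [-] repo/                                
    [+] data/                              
  > README.md                              
                                           
                                           
                                           
                                           
                                           
                                           
                                           
                                           
                                           
                                           
                                           
                                           
                                           
                                           
                                           
                                           
                                           
                                           
                                           
                                           
                                           
                                           
                                           


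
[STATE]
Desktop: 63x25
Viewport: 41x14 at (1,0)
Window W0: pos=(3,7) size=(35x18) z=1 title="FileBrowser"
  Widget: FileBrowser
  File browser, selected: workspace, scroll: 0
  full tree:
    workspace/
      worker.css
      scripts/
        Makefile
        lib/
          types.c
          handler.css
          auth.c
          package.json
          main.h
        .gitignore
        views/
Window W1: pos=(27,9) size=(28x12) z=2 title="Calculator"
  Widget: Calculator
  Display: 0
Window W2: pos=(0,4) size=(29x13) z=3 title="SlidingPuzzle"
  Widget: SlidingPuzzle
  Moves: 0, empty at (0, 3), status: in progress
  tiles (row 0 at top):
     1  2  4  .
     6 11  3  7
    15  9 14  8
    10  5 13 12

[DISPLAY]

                                         
                                         
                                         
                                         
━━━━━━━━━━━━━━━━━━━━━━━━━━━┓             
 SlidingPuzzle             ┃             
───────────────────────────┨             
┌────┬────┬────┬────┐      ┃━━━━━━━━┓    
│  1 │  2 │  4 │    │      ┃        ┃    
├────┼────┼────┼────┤      ┃━━━━━━━━━━━━━
│  6 │ 11 │  3 │  7 │      ┃Calculator   
├────┼────┼────┼────┤      ┃─────────────
│ 15 │  9 │ 14 │  8 │      ┃             
├────┼────┼────┼────┤      ┃───┬───┬───┬─


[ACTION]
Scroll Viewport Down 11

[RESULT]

├────┼────┼────┼────┤      ┃─────────────
│ 15 │  9 │ 14 │  8 │      ┃             
├────┼────┼────┼────┤      ┃───┬───┬───┬─
│ 10 │  5 │ 13 │ 12 │      ┃ 7 │ 8 │ 9 │ 
└────┴────┴────┴────┘      ┃───┼───┼───┼─
━━━━━━━━━━━━━━━━━━━━━━━━━━━┛ 4 │ 5 │ 6 │ 
  ┃                       ┃├───┼───┼───┼─
  ┃                       ┃│ 1 │ 2 │ 3 │ 
  ┃                       ┃└───┴───┴───┴─
  ┃                       ┗━━━━━━━━━━━━━━
  ┃                                 ┃    
  ┃                                 ┃    
  ┃                                 ┃    
  ┗━━━━━━━━━━━━━━━━━━━━━━━━━━━━━━━━━┛    


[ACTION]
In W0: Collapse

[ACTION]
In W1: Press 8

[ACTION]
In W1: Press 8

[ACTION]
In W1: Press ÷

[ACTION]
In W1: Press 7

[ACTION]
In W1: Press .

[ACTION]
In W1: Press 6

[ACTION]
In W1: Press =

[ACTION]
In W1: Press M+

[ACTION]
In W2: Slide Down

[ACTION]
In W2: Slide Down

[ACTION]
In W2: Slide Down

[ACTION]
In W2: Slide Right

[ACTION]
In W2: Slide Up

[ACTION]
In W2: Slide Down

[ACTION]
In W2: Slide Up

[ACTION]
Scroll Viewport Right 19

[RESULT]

─┤      ┃─────────────────────────┨      
 │      ┃              11.57894737┃      
─┤      ┃───┬───┬───┬───┐         ┃      
 │      ┃ 7 │ 8 │ 9 │ ÷ │         ┃      
─┘      ┃───┼───┼───┼───┤         ┃      
━━━━━━━━┛ 4 │ 5 │ 6 │ × │         ┃      
       ┃├───┼───┼───┼───┤         ┃      
       ┃│ 1 │ 2 │ 3 │ - │         ┃      
       ┃└───┴───┴───┴───┘         ┃      
       ┗━━━━━━━━━━━━━━━━━━━━━━━━━━┛      
                 ┃                       
                 ┃                       
                 ┃                       
━━━━━━━━━━━━━━━━━┛                       


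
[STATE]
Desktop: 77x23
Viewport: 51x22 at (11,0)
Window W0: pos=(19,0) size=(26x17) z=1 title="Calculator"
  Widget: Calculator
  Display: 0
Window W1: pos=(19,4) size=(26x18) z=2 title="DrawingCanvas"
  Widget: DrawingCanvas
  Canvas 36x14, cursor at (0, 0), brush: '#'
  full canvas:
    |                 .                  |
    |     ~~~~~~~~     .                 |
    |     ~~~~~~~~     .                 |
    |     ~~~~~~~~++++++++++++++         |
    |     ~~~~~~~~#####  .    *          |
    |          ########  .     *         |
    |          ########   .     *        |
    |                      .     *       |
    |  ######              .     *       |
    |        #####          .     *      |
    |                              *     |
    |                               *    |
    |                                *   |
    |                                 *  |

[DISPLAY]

        ┏━━━━━━━━━━━━━━━━━━━━━━━━┓                 
        ┃ Calculator             ┃                 
        ┠────────────────────────┨                 
        ┃                       0┃                 
        ┏━━━━━━━━━━━━━━━━━━━━━━━━┓                 
        ┃ DrawingCanvas          ┃                 
        ┠────────────────────────┨                 
        ┃+                .      ┃                 
        ┃     ~~~~~~~~     .     ┃                 
        ┃     ~~~~~~~~     .     ┃                 
        ┃     ~~~~~~~~+++++++++++┃                 
        ┃     ~~~~~~~~#####  .   ┃                 
        ┃          ########  .   ┃                 
        ┃          ########   .  ┃                 
        ┃                      . ┃                 
        ┃  ######              . ┃                 
        ┃        #####          .┃                 
        ┃                        ┃                 
        ┃                        ┃                 
        ┃                        ┃                 
        ┃                        ┃                 
        ┗━━━━━━━━━━━━━━━━━━━━━━━━┛                 


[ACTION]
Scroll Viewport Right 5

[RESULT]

   ┏━━━━━━━━━━━━━━━━━━━━━━━━┓                      
   ┃ Calculator             ┃                      
   ┠────────────────────────┨                      
   ┃                       0┃                      
   ┏━━━━━━━━━━━━━━━━━━━━━━━━┓                      
   ┃ DrawingCanvas          ┃                      
   ┠────────────────────────┨                      
   ┃+                .      ┃                      
   ┃     ~~~~~~~~     .     ┃                      
   ┃     ~~~~~~~~     .     ┃                      
   ┃     ~~~~~~~~+++++++++++┃                      
   ┃     ~~~~~~~~#####  .   ┃                      
   ┃          ########  .   ┃                      
   ┃          ########   .  ┃                      
   ┃                      . ┃                      
   ┃  ######              . ┃                      
   ┃        #####          .┃                      
   ┃                        ┃                      
   ┃                        ┃                      
   ┃                        ┃                      
   ┃                        ┃                      
   ┗━━━━━━━━━━━━━━━━━━━━━━━━┛                      


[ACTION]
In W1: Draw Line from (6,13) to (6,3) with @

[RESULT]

   ┏━━━━━━━━━━━━━━━━━━━━━━━━┓                      
   ┃ Calculator             ┃                      
   ┠────────────────────────┨                      
   ┃                       0┃                      
   ┏━━━━━━━━━━━━━━━━━━━━━━━━┓                      
   ┃ DrawingCanvas          ┃                      
   ┠────────────────────────┨                      
   ┃+                .      ┃                      
   ┃     ~~~~~~~~     .     ┃                      
   ┃     ~~~~~~~~     .     ┃                      
   ┃     ~~~~~~~~+++++++++++┃                      
   ┃     ~~~~~~~~#####  .   ┃                      
   ┃          ########  .   ┃                      
   ┃   @@@@@@@@@@@####   .  ┃                      
   ┃                      . ┃                      
   ┃  ######              . ┃                      
   ┃        #####          .┃                      
   ┃                        ┃                      
   ┃                        ┃                      
   ┃                        ┃                      
   ┃                        ┃                      
   ┗━━━━━━━━━━━━━━━━━━━━━━━━┛                      


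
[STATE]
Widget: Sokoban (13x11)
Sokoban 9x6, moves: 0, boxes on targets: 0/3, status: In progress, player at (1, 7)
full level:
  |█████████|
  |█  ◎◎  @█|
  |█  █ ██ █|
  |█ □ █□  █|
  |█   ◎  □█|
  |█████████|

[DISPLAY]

█████████    
█  ◎◎  @█    
█  █ ██ █    
█ □ █□  █    
█   ◎  □█    
█████████    
Moves: 0  0/3
             
             
             
             


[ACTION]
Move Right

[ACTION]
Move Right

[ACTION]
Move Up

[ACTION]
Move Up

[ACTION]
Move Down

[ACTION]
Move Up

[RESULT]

█████████    
█  ◎◎  @█    
█  █ ██ █    
█ □ █□  █    
█   ◎  □█    
█████████    
Moves: 2  0/3
             
             
             
             


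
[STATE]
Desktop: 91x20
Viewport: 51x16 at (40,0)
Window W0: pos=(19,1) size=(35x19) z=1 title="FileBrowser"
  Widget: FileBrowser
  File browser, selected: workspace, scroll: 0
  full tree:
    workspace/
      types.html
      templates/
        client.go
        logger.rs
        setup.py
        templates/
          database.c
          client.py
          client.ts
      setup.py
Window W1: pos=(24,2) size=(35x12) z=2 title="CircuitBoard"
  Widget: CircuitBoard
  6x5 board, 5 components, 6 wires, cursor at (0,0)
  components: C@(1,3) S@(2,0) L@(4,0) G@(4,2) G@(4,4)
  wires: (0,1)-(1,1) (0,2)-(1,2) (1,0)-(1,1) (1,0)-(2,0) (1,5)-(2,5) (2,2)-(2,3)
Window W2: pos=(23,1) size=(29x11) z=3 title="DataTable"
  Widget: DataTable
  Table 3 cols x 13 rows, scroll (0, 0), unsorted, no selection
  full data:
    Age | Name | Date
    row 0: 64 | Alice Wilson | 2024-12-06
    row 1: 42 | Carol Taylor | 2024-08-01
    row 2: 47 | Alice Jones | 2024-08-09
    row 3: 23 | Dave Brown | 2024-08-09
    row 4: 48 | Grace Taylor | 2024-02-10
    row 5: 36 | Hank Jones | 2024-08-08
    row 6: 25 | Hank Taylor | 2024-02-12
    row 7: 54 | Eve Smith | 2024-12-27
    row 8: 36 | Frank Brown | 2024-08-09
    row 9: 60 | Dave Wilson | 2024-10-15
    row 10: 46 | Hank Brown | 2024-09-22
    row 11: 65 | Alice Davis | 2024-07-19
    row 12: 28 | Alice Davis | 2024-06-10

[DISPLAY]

                                                   
━━━━━━━━━━━┓━┓                                     
           ┃━━━━━━┓                                
───────────┨      ┃                                
│Date      ┃──────┨                                
┼──────────┃      ┃                                
│2024-12-06┃      ┃                                
│2024-08-01┃      ┃                                
│2024-08-09┃      ┃                                
│2024-08-09┃      ┃                                
│2024-02-10┃      ┃                                
━━━━━━━━━━━┛      ┃                                
                  ┃                                
━━━━━━━━━━━━━━━━━━┛                                
             ┃                                     
             ┃                                     


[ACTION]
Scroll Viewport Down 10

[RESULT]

│Date      ┃──────┨                                
┼──────────┃      ┃                                
│2024-12-06┃      ┃                                
│2024-08-01┃      ┃                                
│2024-08-09┃      ┃                                
│2024-08-09┃      ┃                                
│2024-02-10┃      ┃                                
━━━━━━━━━━━┛      ┃                                
                  ┃                                
━━━━━━━━━━━━━━━━━━┛                                
             ┃                                     
             ┃                                     
             ┃                                     
             ┃                                     
             ┃                                     
━━━━━━━━━━━━━┛                                     


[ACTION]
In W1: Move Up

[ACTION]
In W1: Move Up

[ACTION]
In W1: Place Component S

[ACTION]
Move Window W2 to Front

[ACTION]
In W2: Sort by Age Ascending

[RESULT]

│Date      ┃──────┨                                
┼──────────┃      ┃                                
│2024-08-09┃      ┃                                
│2024-02-12┃      ┃                                
│2024-06-10┃      ┃                                
│2024-08-08┃      ┃                                
│2024-08-09┃      ┃                                
━━━━━━━━━━━┛      ┃                                
                  ┃                                
━━━━━━━━━━━━━━━━━━┛                                
             ┃                                     
             ┃                                     
             ┃                                     
             ┃                                     
             ┃                                     
━━━━━━━━━━━━━┛                                     


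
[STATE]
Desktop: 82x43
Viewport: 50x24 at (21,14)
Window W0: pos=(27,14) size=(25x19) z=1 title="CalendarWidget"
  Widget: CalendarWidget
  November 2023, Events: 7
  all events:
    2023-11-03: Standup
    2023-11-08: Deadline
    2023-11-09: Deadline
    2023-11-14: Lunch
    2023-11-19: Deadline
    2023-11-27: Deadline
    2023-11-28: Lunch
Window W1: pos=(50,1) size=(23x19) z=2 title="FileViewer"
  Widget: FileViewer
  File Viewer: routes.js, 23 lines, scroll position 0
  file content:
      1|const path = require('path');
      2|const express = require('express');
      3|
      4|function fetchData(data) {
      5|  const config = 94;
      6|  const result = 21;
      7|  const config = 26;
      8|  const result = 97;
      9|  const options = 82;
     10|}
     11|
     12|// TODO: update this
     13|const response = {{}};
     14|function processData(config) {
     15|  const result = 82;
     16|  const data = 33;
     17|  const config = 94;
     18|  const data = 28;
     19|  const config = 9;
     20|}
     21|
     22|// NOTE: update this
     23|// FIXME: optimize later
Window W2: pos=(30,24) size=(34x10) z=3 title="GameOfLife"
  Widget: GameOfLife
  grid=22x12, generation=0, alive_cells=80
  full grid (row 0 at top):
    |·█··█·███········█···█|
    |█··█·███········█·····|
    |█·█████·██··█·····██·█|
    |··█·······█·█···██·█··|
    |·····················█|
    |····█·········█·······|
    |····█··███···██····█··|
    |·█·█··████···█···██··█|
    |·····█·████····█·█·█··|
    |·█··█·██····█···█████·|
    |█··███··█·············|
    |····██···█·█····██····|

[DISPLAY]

      ┏━━━━━━━━━━━━━━━━━━━━━━┃                    
      ┃ CalendarWidget       ┃// TODO: update this
      ┠──────────────────────┃const response = {{}
      ┃     November 2023    ┃function processData
      ┃Mo Tu We Th Fr Sa Su  ┃  const result = 82;
      ┃       1  2  3*  4  5 ┗━━━━━━━━━━━━━━━━━━━━
      ┃ 6  7  8*  9* 10 11 12 ┃                   
      ┃13 14* 15 16 17 18 19* ┃                   
      ┃20 21 22 23 24 25 26   ┃                   
      ┃27* 28* 29 30          ┃                   
      ┃  ┏━━━━━━━━━━━━━━━━━━━━━━━━━━━━━━━━┓       
      ┃  ┃ GameOfLife                     ┃       
      ┃  ┠────────────────────────────────┨       
      ┃  ┃Gen: 0                          ┃       
      ┃  ┃··█·······█·█···██·█··          ┃       
      ┃  ┃·····················█          ┃       
      ┃  ┃····█·········█·······          ┃       
      ┃  ┃····█··███···██····█··          ┃       
      ┗━━┃·█·█··████···█···██··█          ┃       
         ┗━━━━━━━━━━━━━━━━━━━━━━━━━━━━━━━━┛       
                                                  
                                                  
                                                  
                                                  


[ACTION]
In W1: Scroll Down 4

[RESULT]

      ┏━━━━━━━━━━━━━━━━━━━━━━┃  const result = 82;
      ┃ CalendarWidget       ┃  const data = 33;  
      ┠──────────────────────┃  const config = 94;
      ┃     November 2023    ┃  const data = 28;  
      ┃Mo Tu We Th Fr Sa Su  ┃  const config = 9; 
      ┃       1  2  3*  4  5 ┗━━━━━━━━━━━━━━━━━━━━
      ┃ 6  7  8*  9* 10 11 12 ┃                   
      ┃13 14* 15 16 17 18 19* ┃                   
      ┃20 21 22 23 24 25 26   ┃                   
      ┃27* 28* 29 30          ┃                   
      ┃  ┏━━━━━━━━━━━━━━━━━━━━━━━━━━━━━━━━┓       
      ┃  ┃ GameOfLife                     ┃       
      ┃  ┠────────────────────────────────┨       
      ┃  ┃Gen: 0                          ┃       
      ┃  ┃··█·······█·█···██·█··          ┃       
      ┃  ┃·····················█          ┃       
      ┃  ┃····█·········█·······          ┃       
      ┃  ┃····█··███···██····█··          ┃       
      ┗━━┃·█·█··████···█···██··█          ┃       
         ┗━━━━━━━━━━━━━━━━━━━━━━━━━━━━━━━━┛       
                                                  
                                                  
                                                  
                                                  


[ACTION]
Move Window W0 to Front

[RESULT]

      ┏━━━━━━━━━━━━━━━━━━━━━━━┓ const result = 82;
      ┃ CalendarWidget        ┃ const data = 33;  
      ┠───────────────────────┨ const config = 94;
      ┃     November 2023     ┃ const data = 28;  
      ┃Mo Tu We Th Fr Sa Su   ┃ const config = 9; 
      ┃       1  2  3*  4  5  ┃━━━━━━━━━━━━━━━━━━━
      ┃ 6  7  8*  9* 10 11 12 ┃                   
      ┃13 14* 15 16 17 18 19* ┃                   
      ┃20 21 22 23 24 25 26   ┃                   
      ┃27* 28* 29 30          ┃                   
      ┃                       ┃━━━━━━━━━━━┓       
      ┃                       ┃           ┃       
      ┃                       ┃───────────┨       
      ┃                       ┃           ┃       
      ┃                       ┃·          ┃       
      ┃                       ┃█          ┃       
      ┃                       ┃·          ┃       
      ┃                       ┃·          ┃       
      ┗━━━━━━━━━━━━━━━━━━━━━━━┛█          ┃       
         ┗━━━━━━━━━━━━━━━━━━━━━━━━━━━━━━━━┛       
                                                  
                                                  
                                                  
                                                  


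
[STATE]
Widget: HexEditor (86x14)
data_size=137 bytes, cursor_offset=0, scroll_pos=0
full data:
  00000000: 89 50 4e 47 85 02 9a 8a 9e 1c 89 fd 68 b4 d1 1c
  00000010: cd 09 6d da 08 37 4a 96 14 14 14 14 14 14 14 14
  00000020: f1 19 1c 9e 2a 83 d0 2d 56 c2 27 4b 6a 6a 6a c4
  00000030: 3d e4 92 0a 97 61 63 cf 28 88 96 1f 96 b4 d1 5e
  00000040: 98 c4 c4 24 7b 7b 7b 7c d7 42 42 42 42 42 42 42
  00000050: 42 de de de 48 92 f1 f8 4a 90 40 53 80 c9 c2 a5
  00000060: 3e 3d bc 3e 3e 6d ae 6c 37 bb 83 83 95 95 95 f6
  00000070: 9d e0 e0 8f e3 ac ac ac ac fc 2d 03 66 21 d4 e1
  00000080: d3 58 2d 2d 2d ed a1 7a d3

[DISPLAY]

00000000  89 50 4e 47 85 02 9a 8a  9e 1c 89 fd 68 b4 d1 1c  |.PNG........h...|        
00000010  cd 09 6d da 08 37 4a 96  14 14 14 14 14 14 14 14  |..m..7J.........|        
00000020  f1 19 1c 9e 2a 83 d0 2d  56 c2 27 4b 6a 6a 6a c4  |....*..-V.'Kjjj.|        
00000030  3d e4 92 0a 97 61 63 cf  28 88 96 1f 96 b4 d1 5e  |=....ac.(......^|        
00000040  98 c4 c4 24 7b 7b 7b 7c  d7 42 42 42 42 42 42 42  |...${{{|.BBBBBBB|        
00000050  42 de de de 48 92 f1 f8  4a 90 40 53 80 c9 c2 a5  |B...H...J.@S....|        
00000060  3e 3d bc 3e 3e 6d ae 6c  37 bb 83 83 95 95 95 f6  |>=.>>m.l7.......|        
00000070  9d e0 e0 8f e3 ac ac ac  ac fc 2d 03 66 21 d4 e1  |..........-.f!..|        
00000080  d3 58 2d 2d 2d ed a1 7a  d3                       |.X---..z.       |        
                                                                                      
                                                                                      
                                                                                      
                                                                                      
                                                                                      


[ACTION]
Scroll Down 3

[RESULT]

00000030  3d e4 92 0a 97 61 63 cf  28 88 96 1f 96 b4 d1 5e  |=....ac.(......^|        
00000040  98 c4 c4 24 7b 7b 7b 7c  d7 42 42 42 42 42 42 42  |...${{{|.BBBBBBB|        
00000050  42 de de de 48 92 f1 f8  4a 90 40 53 80 c9 c2 a5  |B...H...J.@S....|        
00000060  3e 3d bc 3e 3e 6d ae 6c  37 bb 83 83 95 95 95 f6  |>=.>>m.l7.......|        
00000070  9d e0 e0 8f e3 ac ac ac  ac fc 2d 03 66 21 d4 e1  |..........-.f!..|        
00000080  d3 58 2d 2d 2d ed a1 7a  d3                       |.X---..z.       |        
                                                                                      
                                                                                      
                                                                                      
                                                                                      
                                                                                      
                                                                                      
                                                                                      
                                                                                      


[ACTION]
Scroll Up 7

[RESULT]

00000000  89 50 4e 47 85 02 9a 8a  9e 1c 89 fd 68 b4 d1 1c  |.PNG........h...|        
00000010  cd 09 6d da 08 37 4a 96  14 14 14 14 14 14 14 14  |..m..7J.........|        
00000020  f1 19 1c 9e 2a 83 d0 2d  56 c2 27 4b 6a 6a 6a c4  |....*..-V.'Kjjj.|        
00000030  3d e4 92 0a 97 61 63 cf  28 88 96 1f 96 b4 d1 5e  |=....ac.(......^|        
00000040  98 c4 c4 24 7b 7b 7b 7c  d7 42 42 42 42 42 42 42  |...${{{|.BBBBBBB|        
00000050  42 de de de 48 92 f1 f8  4a 90 40 53 80 c9 c2 a5  |B...H...J.@S....|        
00000060  3e 3d bc 3e 3e 6d ae 6c  37 bb 83 83 95 95 95 f6  |>=.>>m.l7.......|        
00000070  9d e0 e0 8f e3 ac ac ac  ac fc 2d 03 66 21 d4 e1  |..........-.f!..|        
00000080  d3 58 2d 2d 2d ed a1 7a  d3                       |.X---..z.       |        
                                                                                      
                                                                                      
                                                                                      
                                                                                      
                                                                                      


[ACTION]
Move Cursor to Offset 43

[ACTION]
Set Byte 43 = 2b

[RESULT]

00000000  89 50 4e 47 85 02 9a 8a  9e 1c 89 fd 68 b4 d1 1c  |.PNG........h...|        
00000010  cd 09 6d da 08 37 4a 96  14 14 14 14 14 14 14 14  |..m..7J.........|        
00000020  f1 19 1c 9e 2a 83 d0 2d  56 c2 27 2B 6a 6a 6a c4  |....*..-V.'+jjj.|        
00000030  3d e4 92 0a 97 61 63 cf  28 88 96 1f 96 b4 d1 5e  |=....ac.(......^|        
00000040  98 c4 c4 24 7b 7b 7b 7c  d7 42 42 42 42 42 42 42  |...${{{|.BBBBBBB|        
00000050  42 de de de 48 92 f1 f8  4a 90 40 53 80 c9 c2 a5  |B...H...J.@S....|        
00000060  3e 3d bc 3e 3e 6d ae 6c  37 bb 83 83 95 95 95 f6  |>=.>>m.l7.......|        
00000070  9d e0 e0 8f e3 ac ac ac  ac fc 2d 03 66 21 d4 e1  |..........-.f!..|        
00000080  d3 58 2d 2d 2d ed a1 7a  d3                       |.X---..z.       |        
                                                                                      
                                                                                      
                                                                                      
                                                                                      
                                                                                      


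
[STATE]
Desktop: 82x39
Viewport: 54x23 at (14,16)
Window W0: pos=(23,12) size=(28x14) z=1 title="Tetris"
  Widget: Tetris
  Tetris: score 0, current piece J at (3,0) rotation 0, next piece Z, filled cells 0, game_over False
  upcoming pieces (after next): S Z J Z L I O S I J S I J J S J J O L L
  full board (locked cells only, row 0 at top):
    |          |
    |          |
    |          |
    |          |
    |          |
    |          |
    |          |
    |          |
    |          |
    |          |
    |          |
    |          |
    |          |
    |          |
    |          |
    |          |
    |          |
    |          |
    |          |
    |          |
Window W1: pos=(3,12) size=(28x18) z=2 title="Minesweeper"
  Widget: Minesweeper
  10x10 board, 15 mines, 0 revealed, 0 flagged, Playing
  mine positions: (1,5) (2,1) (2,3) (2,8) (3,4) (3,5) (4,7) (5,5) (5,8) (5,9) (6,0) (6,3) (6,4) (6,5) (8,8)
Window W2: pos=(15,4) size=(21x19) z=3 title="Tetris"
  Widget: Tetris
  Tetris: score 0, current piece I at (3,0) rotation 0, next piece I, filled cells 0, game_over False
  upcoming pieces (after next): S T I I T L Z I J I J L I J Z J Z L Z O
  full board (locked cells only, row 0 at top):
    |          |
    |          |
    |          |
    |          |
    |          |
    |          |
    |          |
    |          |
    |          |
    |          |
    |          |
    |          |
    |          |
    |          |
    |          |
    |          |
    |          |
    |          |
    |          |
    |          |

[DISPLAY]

 ┃          │        ┃▓             ┃                 
 ┃          │        ┃▓▓            ┃                 
 ┃          │        ┃              ┃                 
 ┃          │        ┃              ┃                 
 ┃          │        ┃              ┃                 
 ┃          │        ┃core:         ┃                 
 ┗━━━━━━━━━━━━━━━━━━━┛              ┃                 
                ┃   │               ┃                 
                ┃   │               ┃                 
                ┃━━━━━━━━━━━━━━━━━━━┛                 
                ┃                                     
                ┃                                     
                ┃                                     
━━━━━━━━━━━━━━━━┛                                     
                                                      
                                                      
                                                      
                                                      
                                                      
                                                      
                                                      
                                                      
                                                      


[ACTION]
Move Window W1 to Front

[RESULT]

                ┃    ┃▓             ┃                 
                ┃    ┃▓▓            ┃                 
                ┃    ┃              ┃                 
                ┃    ┃              ┃                 
                ┃    ┃              ┃                 
                ┃    ┃core:         ┃                 
                ┃━━━━┛              ┃                 
                ┃   │               ┃                 
                ┃   │               ┃                 
                ┃━━━━━━━━━━━━━━━━━━━┛                 
                ┃                                     
                ┃                                     
                ┃                                     
━━━━━━━━━━━━━━━━┛                                     
                                                      
                                                      
                                                      
                                                      
                                                      
                                                      
                                                      
                                                      
                                                      


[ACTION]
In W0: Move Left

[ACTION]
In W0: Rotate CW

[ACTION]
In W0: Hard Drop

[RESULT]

                ┃    ┃░░            ┃                 
                ┃    ┃░             ┃                 
                ┃    ┃              ┃                 
                ┃    ┃              ┃                 
                ┃    ┃              ┃                 
                ┃    ┃core:         ┃                 
                ┃━━━━┛              ┃                 
                ┃   │               ┃                 
                ┃   │               ┃                 
                ┃━━━━━━━━━━━━━━━━━━━┛                 
                ┃                                     
                ┃                                     
                ┃                                     
━━━━━━━━━━━━━━━━┛                                     
                                                      
                                                      
                                                      
                                                      
                                                      
                                                      
                                                      
                                                      
                                                      


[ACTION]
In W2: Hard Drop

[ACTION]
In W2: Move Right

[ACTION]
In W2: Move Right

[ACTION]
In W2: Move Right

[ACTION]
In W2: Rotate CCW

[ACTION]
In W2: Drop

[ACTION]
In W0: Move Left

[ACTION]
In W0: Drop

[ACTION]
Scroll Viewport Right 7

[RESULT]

         ┃    ┃░░            ┃                        
         ┃    ┃░             ┃                        
         ┃    ┃              ┃                        
         ┃    ┃              ┃                        
         ┃    ┃              ┃                        
         ┃    ┃core:         ┃                        
         ┃━━━━┛              ┃                        
         ┃   │               ┃                        
         ┃   │               ┃                        
         ┃━━━━━━━━━━━━━━━━━━━┛                        
         ┃                                            
         ┃                                            
         ┃                                            
━━━━━━━━━┛                                            
                                                      
                                                      
                                                      
                                                      
                                                      
                                                      
                                                      
                                                      
                                                      


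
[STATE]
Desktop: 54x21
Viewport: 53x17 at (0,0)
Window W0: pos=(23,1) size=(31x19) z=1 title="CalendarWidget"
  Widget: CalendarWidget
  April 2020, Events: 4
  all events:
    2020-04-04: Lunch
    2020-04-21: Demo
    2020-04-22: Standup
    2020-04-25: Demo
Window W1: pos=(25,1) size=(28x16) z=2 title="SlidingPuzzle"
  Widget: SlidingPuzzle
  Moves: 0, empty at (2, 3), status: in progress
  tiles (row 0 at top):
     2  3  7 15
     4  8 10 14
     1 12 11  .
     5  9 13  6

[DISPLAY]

                                                     
                       ┏━┏━━━━━━━━━━━━━━━━━━━━━━━━━━┓
                       ┃ ┃ SlidingPuzzle            ┃
                       ┠─┠──────────────────────────┨
                       ┃ ┃┌────┬────┬────┬────┐     ┃
                       ┃M┃│  2 │  3 │  7 │ 15 │     ┃
                       ┃ ┃├────┼────┼────┼────┤     ┃
                       ┃ ┃│  4 │  8 │ 10 │ 14 │     ┃
                       ┃1┃├────┼────┼────┼────┤     ┃
                       ┃2┃│  1 │ 12 │ 11 │    │     ┃
                       ┃2┃├────┼────┼────┼────┤     ┃
                       ┃ ┃│  5 │  9 │ 13 │  6 │     ┃
                       ┃ ┃└────┴────┴────┴────┘     ┃
                       ┃ ┃Moves: 0                  ┃
                       ┃ ┃                          ┃
                       ┃ ┃                          ┃
                       ┃ ┗━━━━━━━━━━━━━━━━━━━━━━━━━━┛


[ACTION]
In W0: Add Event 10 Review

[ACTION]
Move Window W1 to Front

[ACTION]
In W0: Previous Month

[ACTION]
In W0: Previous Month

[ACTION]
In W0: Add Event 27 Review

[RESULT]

                                                     
                       ┏━┏━━━━━━━━━━━━━━━━━━━━━━━━━━┓
                       ┃ ┃ SlidingPuzzle            ┃
                       ┠─┠──────────────────────────┨
                       ┃ ┃┌────┬────┬────┬────┐     ┃
                       ┃M┃│  2 │  3 │  7 │ 15 │     ┃
                       ┃ ┃├────┼────┼────┼────┤     ┃
                       ┃ ┃│  4 │  8 │ 10 │ 14 │     ┃
                       ┃1┃├────┼────┼────┼────┤     ┃
                       ┃1┃│  1 │ 12 │ 11 │    │     ┃
                       ┃2┃├────┼────┼────┼────┤     ┃
                       ┃ ┃│  5 │  9 │ 13 │  6 │     ┃
                       ┃ ┃└────┴────┴────┴────┘     ┃
                       ┃ ┃Moves: 0                  ┃
                       ┃ ┃                          ┃
                       ┃ ┃                          ┃
                       ┃ ┗━━━━━━━━━━━━━━━━━━━━━━━━━━┛
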